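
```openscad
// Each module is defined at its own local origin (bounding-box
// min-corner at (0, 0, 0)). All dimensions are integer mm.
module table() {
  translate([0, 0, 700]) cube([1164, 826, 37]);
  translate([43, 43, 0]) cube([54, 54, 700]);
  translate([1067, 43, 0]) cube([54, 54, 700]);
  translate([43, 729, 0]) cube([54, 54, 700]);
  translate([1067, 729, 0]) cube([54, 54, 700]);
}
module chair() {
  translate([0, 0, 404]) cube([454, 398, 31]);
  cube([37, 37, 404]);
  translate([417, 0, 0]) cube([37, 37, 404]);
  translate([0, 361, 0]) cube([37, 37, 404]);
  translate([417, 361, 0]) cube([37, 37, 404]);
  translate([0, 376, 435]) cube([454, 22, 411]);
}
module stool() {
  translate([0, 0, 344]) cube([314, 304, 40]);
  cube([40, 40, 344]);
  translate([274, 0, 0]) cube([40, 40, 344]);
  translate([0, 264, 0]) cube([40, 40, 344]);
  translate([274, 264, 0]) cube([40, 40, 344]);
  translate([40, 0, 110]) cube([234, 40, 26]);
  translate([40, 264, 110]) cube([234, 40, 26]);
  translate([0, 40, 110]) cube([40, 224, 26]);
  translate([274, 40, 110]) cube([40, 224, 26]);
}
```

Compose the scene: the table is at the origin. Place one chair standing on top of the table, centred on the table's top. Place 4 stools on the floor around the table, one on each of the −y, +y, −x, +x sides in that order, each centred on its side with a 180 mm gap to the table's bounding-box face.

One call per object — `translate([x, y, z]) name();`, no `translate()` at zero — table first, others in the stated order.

table();
translate([355, 214, 737]) chair();
translate([425, -484, 0]) stool();
translate([425, 1006, 0]) stool();
translate([-494, 261, 0]) stool();
translate([1344, 261, 0]) stool();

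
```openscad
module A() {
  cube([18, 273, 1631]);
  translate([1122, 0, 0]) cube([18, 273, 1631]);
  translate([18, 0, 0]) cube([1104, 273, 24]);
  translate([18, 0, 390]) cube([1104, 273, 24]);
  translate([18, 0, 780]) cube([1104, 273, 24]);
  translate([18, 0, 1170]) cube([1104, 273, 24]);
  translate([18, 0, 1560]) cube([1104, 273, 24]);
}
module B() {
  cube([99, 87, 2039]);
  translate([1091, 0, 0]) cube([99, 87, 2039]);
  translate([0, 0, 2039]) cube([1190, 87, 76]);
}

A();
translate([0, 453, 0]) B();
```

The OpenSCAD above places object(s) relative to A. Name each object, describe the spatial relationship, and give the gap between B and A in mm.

A is a bookshelf. B is a door frame. The door frame is on the floor beside the bookshelf on its +y side. The gap between the door frame and the bookshelf is 180 mm.

The door frame's nearest face is 180 mm from the bookshelf's +y face.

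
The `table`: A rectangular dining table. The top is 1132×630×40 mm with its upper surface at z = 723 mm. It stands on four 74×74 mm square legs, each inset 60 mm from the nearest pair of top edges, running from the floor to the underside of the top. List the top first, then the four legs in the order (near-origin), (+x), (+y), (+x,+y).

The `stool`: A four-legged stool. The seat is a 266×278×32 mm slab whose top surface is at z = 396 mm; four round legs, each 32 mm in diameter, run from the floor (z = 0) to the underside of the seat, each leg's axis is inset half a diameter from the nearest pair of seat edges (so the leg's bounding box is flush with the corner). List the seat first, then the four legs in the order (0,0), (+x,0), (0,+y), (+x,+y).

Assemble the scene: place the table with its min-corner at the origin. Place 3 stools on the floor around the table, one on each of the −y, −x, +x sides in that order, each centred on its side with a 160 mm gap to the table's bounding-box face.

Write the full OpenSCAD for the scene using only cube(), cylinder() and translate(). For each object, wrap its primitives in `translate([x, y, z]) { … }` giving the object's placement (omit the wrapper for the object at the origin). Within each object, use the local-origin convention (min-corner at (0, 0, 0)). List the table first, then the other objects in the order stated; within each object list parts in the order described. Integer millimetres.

translate([0, 0, 683]) cube([1132, 630, 40]);
translate([60, 60, 0]) cube([74, 74, 683]);
translate([998, 60, 0]) cube([74, 74, 683]);
translate([60, 496, 0]) cube([74, 74, 683]);
translate([998, 496, 0]) cube([74, 74, 683]);
translate([433, -438, 0]) {
  translate([0, 0, 364]) cube([266, 278, 32]);
  translate([16, 16, 0]) cylinder(h = 364, r = 16);
  translate([250, 16, 0]) cylinder(h = 364, r = 16);
  translate([16, 262, 0]) cylinder(h = 364, r = 16);
  translate([250, 262, 0]) cylinder(h = 364, r = 16);
}
translate([-426, 176, 0]) {
  translate([0, 0, 364]) cube([266, 278, 32]);
  translate([16, 16, 0]) cylinder(h = 364, r = 16);
  translate([250, 16, 0]) cylinder(h = 364, r = 16);
  translate([16, 262, 0]) cylinder(h = 364, r = 16);
  translate([250, 262, 0]) cylinder(h = 364, r = 16);
}
translate([1292, 176, 0]) {
  translate([0, 0, 364]) cube([266, 278, 32]);
  translate([16, 16, 0]) cylinder(h = 364, r = 16);
  translate([250, 16, 0]) cylinder(h = 364, r = 16);
  translate([16, 262, 0]) cylinder(h = 364, r = 16);
  translate([250, 262, 0]) cylinder(h = 364, r = 16);
}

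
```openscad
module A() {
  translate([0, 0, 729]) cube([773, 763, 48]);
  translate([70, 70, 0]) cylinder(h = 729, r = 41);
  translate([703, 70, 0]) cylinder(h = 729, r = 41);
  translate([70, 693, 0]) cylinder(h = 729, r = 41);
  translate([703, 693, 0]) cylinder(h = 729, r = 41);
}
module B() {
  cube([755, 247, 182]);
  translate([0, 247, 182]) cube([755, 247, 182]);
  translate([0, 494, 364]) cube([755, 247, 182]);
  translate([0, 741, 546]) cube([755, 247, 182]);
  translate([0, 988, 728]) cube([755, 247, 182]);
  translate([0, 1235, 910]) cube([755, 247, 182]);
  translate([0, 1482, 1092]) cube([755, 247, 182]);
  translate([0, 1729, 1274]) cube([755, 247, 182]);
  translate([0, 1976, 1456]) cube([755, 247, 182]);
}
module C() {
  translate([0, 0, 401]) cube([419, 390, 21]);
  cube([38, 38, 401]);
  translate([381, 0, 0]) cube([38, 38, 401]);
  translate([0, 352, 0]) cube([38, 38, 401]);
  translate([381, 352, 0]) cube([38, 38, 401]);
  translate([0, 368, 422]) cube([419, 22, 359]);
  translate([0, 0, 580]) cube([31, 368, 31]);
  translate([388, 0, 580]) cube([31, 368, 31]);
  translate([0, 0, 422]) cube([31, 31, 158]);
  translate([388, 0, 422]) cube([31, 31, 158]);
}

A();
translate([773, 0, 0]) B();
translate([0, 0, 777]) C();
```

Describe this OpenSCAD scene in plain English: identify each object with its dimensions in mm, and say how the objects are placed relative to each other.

A is a rectangular dining table. The top is 773×763×48 mm with its upper surface at z = 777 mm. It stands on four round legs of 82 mm diameter, each leg's bounding box inset 29 mm from the nearest pair of top edges, running from the floor to the underside of the top.

B is a run of 9 identical solid stair steps. Each tread is 755×247 mm and each step block is 182 mm high. Step 1 rests on the floor; step k is offset from step 1 by (k−1)×247 mm in y and (k−1)×182 mm in z.

C is a chair. The seat is a 419×390×21 mm slab with its top at z = 422 mm, on four 38×38 mm corner legs (flush with the seat edges, standing on z = 0). A flat backrest 22 mm thick, 359 mm tall, spans the full seat width and rises from the seat top along its +y edge, rear face flush with the rear of the seat. Two armrests of 31×31 mm section run along each side from the seat's front edge to the front of the backrest, top faces 189 mm above the seat top and outer faces flush with the seat's x-edges; a 31×31 mm post under the front of each armrest stands on the seat at the front corner.

The staircase is against the table's +x side, with their −y faces flush. The chair is on top of the table.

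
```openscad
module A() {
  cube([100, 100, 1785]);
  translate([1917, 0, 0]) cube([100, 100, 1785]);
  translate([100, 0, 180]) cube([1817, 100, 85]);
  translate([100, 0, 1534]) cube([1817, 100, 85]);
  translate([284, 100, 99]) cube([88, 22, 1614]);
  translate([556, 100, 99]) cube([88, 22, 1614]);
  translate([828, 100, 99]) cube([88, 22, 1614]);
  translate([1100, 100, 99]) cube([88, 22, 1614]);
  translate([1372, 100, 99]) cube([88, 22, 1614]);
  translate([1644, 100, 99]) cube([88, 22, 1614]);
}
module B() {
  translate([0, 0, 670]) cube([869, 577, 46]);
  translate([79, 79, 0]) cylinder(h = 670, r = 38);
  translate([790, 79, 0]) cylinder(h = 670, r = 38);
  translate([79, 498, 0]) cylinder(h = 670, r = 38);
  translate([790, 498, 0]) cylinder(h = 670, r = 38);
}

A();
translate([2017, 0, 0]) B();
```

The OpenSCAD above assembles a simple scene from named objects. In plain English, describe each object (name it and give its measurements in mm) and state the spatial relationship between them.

A is a fence section. Two 100×100 mm posts, 1785 mm tall, stand on the floor with a clear span of 1817 mm between their inner faces. Two horizontal rails of 100×85 mm section span the gap between the posts with their undersides at z = 180 mm and z = 1534 mm, flush with the posts' −y face. 6 pickets, each 88 mm wide, 22 mm thick and 1614 mm tall, are fixed to the +y face of the rails with their bottoms at z = 99 mm, evenly spaced across the span with equal gaps (rounded down to the nearest mm) at the −x end and between each pair — any rounding remainder accumulates at the +x end.

B is a table: top 869 mm (x) × 577 mm (y), 46 mm thick, upper face at z = 716 mm, on four round legs of 76 mm diameter, each leg's bounding box inset 41 mm from the nearest pair of top edges, running from z = 0 to the bottom of the top.

The table is against the fence section's +x side, with their −y faces flush.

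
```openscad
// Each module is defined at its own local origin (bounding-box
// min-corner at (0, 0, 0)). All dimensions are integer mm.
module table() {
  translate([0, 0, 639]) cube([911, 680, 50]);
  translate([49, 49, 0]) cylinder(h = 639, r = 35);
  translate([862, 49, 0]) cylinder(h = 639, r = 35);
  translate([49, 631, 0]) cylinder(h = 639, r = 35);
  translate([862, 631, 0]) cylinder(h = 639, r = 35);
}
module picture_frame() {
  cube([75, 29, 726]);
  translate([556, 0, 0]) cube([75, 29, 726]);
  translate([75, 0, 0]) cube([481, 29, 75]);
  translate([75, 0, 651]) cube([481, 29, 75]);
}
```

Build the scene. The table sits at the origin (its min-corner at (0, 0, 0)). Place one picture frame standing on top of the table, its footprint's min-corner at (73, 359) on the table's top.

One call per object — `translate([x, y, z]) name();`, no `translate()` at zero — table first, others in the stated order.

table();
translate([73, 359, 689]) picture_frame();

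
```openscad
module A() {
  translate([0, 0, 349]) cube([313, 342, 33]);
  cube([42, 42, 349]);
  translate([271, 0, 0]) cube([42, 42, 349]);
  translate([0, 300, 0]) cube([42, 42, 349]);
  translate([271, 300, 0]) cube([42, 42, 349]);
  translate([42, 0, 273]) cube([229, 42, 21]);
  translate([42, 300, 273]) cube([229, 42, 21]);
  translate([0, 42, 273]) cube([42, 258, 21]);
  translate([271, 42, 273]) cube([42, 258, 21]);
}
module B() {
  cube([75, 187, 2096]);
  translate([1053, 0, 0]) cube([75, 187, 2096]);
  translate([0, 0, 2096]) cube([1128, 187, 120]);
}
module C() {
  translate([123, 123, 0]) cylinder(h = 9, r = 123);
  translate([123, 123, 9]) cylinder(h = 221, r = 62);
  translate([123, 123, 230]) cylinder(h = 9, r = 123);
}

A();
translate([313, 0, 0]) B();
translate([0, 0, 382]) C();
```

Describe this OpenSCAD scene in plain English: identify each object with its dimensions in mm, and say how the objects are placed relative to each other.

A is a simple wooden stool: a rectangular seat 313 mm (x) by 342 mm (y), 33 mm thick, top face at z = 382 mm, on four square legs, each 42×42 mm in cross-section. The legs rest on z = 0, each flush with a corner of the seat. Four stretchers, 42 mm wide and 21 mm tall, connect adjacent legs with their undersides at z = 273 mm, each running between the inner faces of the legs it joins and aligned with the legs' outer faces on the other axis.

B is a rectangular door frame: two vertical jambs of 75×187 mm section, 2096 mm tall, with a clear opening 978 mm wide between their inner faces. A header 120 mm tall and 187 mm deep lies on top of the jambs and spans the full outside width.

C is a spool: two coaxial disc flanges of radius 123 mm and thickness 9 mm, joined by a core cylinder of radius 62 mm and height 221 mm. The lower flange rests on z = 0 and the three cylinders share a vertical axis.

The door frame is against the stool's +x side, with their −y faces flush. The spool is on top of the stool.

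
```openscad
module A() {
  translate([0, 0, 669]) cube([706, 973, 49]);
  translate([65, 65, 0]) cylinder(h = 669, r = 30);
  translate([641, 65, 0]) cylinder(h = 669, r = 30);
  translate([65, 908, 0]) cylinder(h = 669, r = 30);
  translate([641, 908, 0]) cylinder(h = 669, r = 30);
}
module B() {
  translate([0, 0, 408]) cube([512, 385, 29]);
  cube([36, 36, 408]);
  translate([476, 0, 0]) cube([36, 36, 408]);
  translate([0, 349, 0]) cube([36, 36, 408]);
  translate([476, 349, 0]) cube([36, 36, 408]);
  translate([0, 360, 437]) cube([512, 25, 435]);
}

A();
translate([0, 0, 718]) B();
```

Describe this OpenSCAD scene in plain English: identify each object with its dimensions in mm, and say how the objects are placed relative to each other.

A is a rectangular dining table. The top is 706×973×49 mm with its upper surface at z = 718 mm. It stands on four round legs of 60 mm diameter, each leg's bounding box inset 35 mm from the nearest pair of top edges, running from the floor to the underside of the top.

B is a chair. The seat is a 512×385×29 mm slab with its top at z = 437 mm, on four 36×36 mm corner legs (flush with the seat edges, standing on z = 0). A flat backrest 25 mm thick, 435 mm tall, spans the full seat width and rises from the seat top along its +y edge, rear face flush with the rear of the seat.

The chair is on top of the table.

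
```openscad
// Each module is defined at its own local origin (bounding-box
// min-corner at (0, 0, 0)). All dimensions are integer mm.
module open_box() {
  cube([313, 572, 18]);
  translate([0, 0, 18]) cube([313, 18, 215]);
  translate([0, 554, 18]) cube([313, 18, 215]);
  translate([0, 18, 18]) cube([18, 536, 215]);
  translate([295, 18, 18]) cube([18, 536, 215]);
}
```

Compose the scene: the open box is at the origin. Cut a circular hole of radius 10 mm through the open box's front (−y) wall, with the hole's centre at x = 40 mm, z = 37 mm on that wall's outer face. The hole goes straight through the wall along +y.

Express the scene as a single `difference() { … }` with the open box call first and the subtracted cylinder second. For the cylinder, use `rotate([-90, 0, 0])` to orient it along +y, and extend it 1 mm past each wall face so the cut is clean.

difference() {
  open_box();
  translate([40, -1, 37]) rotate([-90, 0, 0]) cylinder(h = 20, r = 10);
}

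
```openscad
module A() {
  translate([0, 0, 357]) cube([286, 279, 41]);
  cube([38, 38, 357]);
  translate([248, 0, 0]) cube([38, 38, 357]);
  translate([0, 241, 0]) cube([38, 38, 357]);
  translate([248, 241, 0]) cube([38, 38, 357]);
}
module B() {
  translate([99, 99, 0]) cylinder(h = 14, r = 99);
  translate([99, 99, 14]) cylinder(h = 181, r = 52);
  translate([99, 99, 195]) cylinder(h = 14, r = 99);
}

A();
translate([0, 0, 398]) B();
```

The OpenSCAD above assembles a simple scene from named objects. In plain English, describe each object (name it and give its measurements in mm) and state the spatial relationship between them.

A is a simple wooden stool: a rectangular seat 286 mm (x) by 279 mm (y), 41 mm thick, top face at z = 398 mm, on four square legs, each 38×38 mm in cross-section. The legs rest on z = 0, each flush with a corner of the seat.

B is a spool: two coaxial disc flanges of radius 99 mm and thickness 14 mm, joined by a core cylinder of radius 52 mm and height 181 mm. The lower flange rests on z = 0 and the three cylinders share a vertical axis.

The spool is on top of the stool.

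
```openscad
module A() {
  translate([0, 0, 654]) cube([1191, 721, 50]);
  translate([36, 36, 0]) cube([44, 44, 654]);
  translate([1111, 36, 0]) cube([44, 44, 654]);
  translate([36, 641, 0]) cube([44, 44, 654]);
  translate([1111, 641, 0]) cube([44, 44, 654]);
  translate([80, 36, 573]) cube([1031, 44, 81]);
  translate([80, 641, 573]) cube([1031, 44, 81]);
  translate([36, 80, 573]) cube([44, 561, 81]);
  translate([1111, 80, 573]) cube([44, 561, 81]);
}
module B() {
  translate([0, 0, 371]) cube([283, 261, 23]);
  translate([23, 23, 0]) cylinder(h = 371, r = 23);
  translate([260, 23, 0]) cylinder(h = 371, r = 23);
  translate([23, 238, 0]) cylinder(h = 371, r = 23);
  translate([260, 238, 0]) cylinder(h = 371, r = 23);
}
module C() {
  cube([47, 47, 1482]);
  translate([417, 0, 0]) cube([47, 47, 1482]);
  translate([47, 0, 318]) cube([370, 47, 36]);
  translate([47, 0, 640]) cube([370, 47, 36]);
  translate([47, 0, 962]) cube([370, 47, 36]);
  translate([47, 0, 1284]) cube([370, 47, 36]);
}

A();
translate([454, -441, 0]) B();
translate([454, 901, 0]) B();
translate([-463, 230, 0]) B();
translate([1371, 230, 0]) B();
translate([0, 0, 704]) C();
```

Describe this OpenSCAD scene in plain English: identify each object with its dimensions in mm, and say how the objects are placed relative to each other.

A is a table: top 1191 mm (x) × 721 mm (y), 50 mm thick, upper face at z = 704 mm, on four 44×44 mm square legs, each inset 36 mm from the nearest pair of top edges, running from z = 0 to the bottom of the top. Four apron rails, 44 mm thick and 81 mm tall, run between adjacent legs with their top edges flush with the underside of the top and their outer faces flush with the legs' outer faces.

B is a four-legged stool. The seat is 283×261 mm, 23 mm thick, top at z = 394 mm. It stands on four round legs, each 46 mm in diameter, from z = 0 to the seat underside, each leg's axis is inset half a diameter from the nearest pair of seat edges (so the leg's bounding box is flush with the corner).

C is a wooden ladder with two side rails of 47×47 mm section and 1482 mm height, set 464 mm apart overall. Between them run 4 rectangular rungs (47 mm deep, 36 mm thick), front faces flush with the rails' −y face. The bottom of the first rung is 318 mm above the floor and each subsequent rung is 322 mm higher than the one below.

Four stools sit around the table at the −y, +y, −x, +x sides. The ladder is on top of the table.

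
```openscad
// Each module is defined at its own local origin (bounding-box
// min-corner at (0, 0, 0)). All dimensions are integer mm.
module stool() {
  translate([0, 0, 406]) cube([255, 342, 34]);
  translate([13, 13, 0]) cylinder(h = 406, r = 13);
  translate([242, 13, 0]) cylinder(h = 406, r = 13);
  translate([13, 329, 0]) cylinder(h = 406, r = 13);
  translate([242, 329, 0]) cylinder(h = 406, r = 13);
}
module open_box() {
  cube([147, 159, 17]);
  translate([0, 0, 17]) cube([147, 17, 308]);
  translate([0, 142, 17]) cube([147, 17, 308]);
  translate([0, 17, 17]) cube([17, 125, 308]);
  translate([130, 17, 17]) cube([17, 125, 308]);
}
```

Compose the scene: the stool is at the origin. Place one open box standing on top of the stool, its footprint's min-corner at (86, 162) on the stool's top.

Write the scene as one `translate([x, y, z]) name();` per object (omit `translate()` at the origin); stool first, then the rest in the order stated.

stool();
translate([86, 162, 440]) open_box();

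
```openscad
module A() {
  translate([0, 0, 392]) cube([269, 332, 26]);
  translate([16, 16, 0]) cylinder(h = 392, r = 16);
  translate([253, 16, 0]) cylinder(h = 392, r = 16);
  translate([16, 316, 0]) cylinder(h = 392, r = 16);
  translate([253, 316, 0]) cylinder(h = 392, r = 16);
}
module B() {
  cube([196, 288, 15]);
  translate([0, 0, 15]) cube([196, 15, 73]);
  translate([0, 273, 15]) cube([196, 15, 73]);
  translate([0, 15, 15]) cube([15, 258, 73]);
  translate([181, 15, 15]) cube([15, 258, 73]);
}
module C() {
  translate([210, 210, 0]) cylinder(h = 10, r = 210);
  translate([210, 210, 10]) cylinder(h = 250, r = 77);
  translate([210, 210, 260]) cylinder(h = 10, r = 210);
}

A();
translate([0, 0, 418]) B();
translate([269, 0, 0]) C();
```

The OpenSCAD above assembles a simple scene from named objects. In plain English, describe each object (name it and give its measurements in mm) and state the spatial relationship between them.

A is a four-legged stool. The seat is a 269×332×26 mm slab whose top surface is at z = 418 mm; four round legs, each 32 mm in diameter, run from the floor (z = 0) to the underside of the seat, each leg's axis is inset half a diameter from the nearest pair of seat edges (so the leg's bounding box is flush with the corner).

B is an open-topped rectangular box: outside dimensions 196×288×88 mm, with a uniform wall and base thickness of 15 mm. The base is a full 196×288 slab on the floor; four walls sit on top of the base. The front and back walls (the −y and +y sides) span the full width; the two side walls fit between them.

C is a spool: two coaxial disc flanges of radius 210 mm and thickness 10 mm, joined by a core cylinder of radius 77 mm and height 250 mm. The lower flange rests on z = 0 and the three cylinders share a vertical axis.

The open box is on top of the stool. The spool is against the stool's +x side, with their −y faces flush.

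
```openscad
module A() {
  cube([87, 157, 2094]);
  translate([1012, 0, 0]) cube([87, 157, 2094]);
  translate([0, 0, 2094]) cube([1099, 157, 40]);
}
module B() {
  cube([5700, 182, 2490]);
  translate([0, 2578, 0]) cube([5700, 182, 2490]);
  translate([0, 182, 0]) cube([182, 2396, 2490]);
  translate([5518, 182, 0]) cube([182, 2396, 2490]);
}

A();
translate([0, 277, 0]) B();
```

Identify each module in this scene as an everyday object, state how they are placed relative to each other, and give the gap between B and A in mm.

A is a door frame. B is a house frame. The house frame is on the floor beside the door frame on its +y side. The gap between the house frame and the door frame is 120 mm.

The house frame's nearest face is 120 mm from the door frame's +y face.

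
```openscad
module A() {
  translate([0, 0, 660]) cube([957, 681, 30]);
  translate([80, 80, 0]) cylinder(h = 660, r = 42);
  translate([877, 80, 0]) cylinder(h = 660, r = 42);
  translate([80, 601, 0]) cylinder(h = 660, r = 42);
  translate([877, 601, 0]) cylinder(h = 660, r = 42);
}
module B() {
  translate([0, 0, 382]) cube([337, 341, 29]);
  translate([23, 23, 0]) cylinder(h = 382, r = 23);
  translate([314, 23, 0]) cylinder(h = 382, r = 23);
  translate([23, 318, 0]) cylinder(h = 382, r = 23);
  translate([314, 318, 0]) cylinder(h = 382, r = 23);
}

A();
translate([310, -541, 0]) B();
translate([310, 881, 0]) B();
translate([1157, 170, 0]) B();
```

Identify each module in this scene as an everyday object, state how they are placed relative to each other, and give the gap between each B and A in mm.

Each stool's nearest face is 200 mm from the table's bounding box.

A is a table. B is a stool. Three stools sit around the table at the −y, +y, +x sides. The gap between each stool and the table is 200 mm.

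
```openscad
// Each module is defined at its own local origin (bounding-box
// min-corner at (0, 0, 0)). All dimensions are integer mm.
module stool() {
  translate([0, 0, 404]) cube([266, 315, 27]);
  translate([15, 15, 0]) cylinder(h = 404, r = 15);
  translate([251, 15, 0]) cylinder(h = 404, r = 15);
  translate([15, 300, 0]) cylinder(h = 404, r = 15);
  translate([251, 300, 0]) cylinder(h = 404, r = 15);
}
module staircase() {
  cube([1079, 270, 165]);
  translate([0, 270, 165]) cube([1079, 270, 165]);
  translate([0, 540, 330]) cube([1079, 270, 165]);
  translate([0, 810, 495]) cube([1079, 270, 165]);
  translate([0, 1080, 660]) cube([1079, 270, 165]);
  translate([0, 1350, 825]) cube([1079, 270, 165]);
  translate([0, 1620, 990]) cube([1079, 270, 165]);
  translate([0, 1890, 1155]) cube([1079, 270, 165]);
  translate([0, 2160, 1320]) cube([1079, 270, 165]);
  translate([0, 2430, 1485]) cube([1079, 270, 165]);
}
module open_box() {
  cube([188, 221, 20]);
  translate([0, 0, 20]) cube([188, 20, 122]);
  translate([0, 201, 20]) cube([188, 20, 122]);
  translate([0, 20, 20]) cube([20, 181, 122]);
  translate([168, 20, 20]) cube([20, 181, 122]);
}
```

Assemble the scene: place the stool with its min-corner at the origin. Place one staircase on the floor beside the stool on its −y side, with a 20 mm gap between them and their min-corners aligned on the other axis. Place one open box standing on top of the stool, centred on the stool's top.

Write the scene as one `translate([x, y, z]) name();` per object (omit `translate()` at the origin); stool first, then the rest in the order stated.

stool();
translate([0, -2720, 0]) staircase();
translate([39, 47, 431]) open_box();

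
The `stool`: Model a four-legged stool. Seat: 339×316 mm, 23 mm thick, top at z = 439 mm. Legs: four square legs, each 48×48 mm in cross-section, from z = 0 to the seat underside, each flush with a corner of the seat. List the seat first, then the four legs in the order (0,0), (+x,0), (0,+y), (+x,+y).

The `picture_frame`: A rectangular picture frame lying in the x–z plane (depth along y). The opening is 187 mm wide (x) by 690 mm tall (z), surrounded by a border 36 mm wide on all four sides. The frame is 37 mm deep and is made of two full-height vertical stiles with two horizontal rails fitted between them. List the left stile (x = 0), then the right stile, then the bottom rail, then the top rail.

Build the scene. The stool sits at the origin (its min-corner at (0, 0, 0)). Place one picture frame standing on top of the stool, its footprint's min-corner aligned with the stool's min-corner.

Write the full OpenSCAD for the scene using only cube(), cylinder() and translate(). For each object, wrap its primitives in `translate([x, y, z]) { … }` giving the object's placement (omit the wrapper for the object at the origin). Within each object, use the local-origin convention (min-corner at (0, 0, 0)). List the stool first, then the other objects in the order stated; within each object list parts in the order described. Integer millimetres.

translate([0, 0, 416]) cube([339, 316, 23]);
cube([48, 48, 416]);
translate([291, 0, 0]) cube([48, 48, 416]);
translate([0, 268, 0]) cube([48, 48, 416]);
translate([291, 268, 0]) cube([48, 48, 416]);
translate([0, 0, 439]) {
  cube([36, 37, 762]);
  translate([223, 0, 0]) cube([36, 37, 762]);
  translate([36, 0, 0]) cube([187, 37, 36]);
  translate([36, 0, 726]) cube([187, 37, 36]);
}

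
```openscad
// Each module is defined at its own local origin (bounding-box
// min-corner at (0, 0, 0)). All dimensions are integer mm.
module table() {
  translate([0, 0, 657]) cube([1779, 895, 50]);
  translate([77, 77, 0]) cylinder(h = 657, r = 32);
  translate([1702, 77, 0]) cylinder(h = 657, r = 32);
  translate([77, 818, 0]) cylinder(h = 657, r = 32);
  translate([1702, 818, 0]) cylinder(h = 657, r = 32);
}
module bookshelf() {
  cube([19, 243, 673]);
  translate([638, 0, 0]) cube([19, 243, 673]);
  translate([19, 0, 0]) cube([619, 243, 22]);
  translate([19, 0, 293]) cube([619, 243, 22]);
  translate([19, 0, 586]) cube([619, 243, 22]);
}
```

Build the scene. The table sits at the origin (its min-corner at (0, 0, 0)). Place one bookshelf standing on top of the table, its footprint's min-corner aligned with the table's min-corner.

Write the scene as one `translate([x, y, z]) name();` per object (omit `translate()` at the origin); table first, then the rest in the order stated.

table();
translate([0, 0, 707]) bookshelf();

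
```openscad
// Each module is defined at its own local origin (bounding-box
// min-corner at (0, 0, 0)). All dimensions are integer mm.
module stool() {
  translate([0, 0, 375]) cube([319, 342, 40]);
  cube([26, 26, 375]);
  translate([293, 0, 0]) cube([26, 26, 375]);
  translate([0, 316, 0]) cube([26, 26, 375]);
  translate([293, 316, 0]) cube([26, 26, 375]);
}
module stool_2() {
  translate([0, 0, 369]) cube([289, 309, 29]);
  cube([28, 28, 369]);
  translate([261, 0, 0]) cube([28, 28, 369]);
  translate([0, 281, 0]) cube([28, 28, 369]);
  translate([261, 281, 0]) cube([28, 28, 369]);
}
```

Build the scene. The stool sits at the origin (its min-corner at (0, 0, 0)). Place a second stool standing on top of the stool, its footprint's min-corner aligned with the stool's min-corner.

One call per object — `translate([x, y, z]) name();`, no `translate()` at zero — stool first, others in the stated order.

stool();
translate([0, 0, 415]) stool_2();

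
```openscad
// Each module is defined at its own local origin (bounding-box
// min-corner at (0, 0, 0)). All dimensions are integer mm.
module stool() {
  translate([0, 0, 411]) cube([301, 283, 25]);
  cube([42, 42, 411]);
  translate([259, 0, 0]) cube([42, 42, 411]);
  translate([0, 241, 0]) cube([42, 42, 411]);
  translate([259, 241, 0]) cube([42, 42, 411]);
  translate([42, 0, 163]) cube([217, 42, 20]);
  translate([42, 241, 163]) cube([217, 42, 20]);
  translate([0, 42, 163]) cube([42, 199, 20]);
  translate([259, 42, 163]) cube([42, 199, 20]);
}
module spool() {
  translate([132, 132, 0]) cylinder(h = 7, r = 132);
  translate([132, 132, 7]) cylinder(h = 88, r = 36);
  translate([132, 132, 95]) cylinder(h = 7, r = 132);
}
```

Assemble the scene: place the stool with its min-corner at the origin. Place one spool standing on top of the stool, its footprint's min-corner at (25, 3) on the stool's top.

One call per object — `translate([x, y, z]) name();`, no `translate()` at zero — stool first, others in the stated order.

stool();
translate([25, 3, 436]) spool();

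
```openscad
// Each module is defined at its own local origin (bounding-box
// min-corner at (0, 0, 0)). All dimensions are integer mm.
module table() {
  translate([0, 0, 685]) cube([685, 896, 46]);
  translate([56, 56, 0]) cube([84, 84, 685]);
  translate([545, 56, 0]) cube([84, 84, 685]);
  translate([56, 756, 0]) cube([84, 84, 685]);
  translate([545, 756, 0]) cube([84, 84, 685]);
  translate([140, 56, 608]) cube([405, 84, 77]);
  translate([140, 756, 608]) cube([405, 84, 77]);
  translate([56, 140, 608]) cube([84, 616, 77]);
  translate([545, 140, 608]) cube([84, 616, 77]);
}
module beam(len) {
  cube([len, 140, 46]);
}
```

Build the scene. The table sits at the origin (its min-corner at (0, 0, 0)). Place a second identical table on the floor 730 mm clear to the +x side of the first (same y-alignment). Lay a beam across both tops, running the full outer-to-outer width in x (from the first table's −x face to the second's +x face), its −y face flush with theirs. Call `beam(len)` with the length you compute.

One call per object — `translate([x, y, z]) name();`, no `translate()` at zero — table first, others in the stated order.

table();
translate([1415, 0, 0]) table();
translate([0, 0, 731]) beam(2100);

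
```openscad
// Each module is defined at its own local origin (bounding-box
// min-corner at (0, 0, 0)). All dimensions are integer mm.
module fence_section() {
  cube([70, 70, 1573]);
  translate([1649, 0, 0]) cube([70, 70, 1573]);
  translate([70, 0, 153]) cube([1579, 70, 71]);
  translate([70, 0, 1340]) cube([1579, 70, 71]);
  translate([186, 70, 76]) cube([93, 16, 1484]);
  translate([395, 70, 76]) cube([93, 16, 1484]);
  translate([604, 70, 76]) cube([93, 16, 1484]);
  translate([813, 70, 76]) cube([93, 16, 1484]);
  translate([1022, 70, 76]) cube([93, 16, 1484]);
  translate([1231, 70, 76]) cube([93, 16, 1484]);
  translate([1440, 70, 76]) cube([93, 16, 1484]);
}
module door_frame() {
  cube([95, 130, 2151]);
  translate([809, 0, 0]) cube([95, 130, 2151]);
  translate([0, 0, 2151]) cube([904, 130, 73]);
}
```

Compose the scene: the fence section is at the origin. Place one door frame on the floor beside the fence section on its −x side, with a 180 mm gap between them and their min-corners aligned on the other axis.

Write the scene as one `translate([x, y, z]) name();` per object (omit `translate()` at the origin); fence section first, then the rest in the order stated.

fence_section();
translate([-1084, 0, 0]) door_frame();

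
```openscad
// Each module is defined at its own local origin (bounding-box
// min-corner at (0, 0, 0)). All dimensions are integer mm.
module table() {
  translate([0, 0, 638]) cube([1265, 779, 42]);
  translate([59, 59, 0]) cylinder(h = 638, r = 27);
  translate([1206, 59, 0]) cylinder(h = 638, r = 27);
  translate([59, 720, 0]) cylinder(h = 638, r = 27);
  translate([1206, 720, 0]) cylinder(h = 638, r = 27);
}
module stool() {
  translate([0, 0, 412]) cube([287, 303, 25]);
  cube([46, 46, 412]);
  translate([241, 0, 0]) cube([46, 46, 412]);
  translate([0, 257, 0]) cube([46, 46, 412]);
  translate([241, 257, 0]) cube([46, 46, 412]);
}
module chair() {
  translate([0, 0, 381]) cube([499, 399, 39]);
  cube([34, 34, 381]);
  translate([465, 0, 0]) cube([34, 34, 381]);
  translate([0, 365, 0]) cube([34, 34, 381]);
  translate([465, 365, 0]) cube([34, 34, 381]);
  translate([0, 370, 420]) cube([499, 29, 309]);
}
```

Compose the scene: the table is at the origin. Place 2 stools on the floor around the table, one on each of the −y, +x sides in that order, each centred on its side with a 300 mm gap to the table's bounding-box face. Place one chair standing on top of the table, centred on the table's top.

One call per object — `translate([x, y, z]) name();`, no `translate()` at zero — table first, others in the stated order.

table();
translate([489, -603, 0]) stool();
translate([1565, 238, 0]) stool();
translate([383, 190, 680]) chair();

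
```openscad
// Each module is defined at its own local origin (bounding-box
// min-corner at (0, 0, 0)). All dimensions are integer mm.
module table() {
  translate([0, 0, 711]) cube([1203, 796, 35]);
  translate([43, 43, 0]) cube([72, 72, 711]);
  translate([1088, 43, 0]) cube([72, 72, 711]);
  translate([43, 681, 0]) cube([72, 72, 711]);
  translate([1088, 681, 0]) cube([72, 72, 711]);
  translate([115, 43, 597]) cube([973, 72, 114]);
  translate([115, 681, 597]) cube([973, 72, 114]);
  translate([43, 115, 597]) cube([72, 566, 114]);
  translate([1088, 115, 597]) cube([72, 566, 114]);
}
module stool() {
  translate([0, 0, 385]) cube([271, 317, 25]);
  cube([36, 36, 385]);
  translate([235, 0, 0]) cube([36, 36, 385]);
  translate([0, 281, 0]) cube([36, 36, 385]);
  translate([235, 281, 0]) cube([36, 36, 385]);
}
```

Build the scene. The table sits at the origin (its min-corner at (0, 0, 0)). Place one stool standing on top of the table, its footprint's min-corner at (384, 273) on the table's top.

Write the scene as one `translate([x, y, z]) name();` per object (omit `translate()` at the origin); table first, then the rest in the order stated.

table();
translate([384, 273, 746]) stool();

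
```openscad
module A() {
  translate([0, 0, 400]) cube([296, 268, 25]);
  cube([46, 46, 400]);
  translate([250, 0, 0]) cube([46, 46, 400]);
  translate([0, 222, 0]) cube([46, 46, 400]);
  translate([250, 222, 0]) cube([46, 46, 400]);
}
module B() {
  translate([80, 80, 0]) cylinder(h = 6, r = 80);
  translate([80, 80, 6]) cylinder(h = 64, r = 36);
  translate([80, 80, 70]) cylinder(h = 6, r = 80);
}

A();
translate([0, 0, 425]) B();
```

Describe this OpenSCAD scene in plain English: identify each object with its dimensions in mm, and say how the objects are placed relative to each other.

A is a simple wooden stool: a rectangular seat 296 mm (x) by 268 mm (y), 25 mm thick, top face at z = 425 mm, on four square legs, each 46×46 mm in cross-section. The legs rest on z = 0, each flush with a corner of the seat.

B is a spool: two coaxial disc flanges of radius 80 mm and thickness 6 mm, joined by a core cylinder of radius 36 mm and height 64 mm. The lower flange rests on z = 0 and the three cylinders share a vertical axis.

The spool is on top of the stool.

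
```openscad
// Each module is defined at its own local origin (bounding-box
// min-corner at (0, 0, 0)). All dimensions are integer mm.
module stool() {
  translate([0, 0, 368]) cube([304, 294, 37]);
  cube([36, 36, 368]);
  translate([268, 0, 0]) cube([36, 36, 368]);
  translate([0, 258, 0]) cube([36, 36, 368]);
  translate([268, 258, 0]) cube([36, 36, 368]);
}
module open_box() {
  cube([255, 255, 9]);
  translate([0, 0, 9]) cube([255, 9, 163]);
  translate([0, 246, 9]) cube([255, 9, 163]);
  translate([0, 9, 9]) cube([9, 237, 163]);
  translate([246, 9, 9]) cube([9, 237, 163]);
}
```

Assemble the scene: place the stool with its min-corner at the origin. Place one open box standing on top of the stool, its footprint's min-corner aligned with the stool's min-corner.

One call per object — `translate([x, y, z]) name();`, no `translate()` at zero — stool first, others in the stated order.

stool();
translate([0, 0, 405]) open_box();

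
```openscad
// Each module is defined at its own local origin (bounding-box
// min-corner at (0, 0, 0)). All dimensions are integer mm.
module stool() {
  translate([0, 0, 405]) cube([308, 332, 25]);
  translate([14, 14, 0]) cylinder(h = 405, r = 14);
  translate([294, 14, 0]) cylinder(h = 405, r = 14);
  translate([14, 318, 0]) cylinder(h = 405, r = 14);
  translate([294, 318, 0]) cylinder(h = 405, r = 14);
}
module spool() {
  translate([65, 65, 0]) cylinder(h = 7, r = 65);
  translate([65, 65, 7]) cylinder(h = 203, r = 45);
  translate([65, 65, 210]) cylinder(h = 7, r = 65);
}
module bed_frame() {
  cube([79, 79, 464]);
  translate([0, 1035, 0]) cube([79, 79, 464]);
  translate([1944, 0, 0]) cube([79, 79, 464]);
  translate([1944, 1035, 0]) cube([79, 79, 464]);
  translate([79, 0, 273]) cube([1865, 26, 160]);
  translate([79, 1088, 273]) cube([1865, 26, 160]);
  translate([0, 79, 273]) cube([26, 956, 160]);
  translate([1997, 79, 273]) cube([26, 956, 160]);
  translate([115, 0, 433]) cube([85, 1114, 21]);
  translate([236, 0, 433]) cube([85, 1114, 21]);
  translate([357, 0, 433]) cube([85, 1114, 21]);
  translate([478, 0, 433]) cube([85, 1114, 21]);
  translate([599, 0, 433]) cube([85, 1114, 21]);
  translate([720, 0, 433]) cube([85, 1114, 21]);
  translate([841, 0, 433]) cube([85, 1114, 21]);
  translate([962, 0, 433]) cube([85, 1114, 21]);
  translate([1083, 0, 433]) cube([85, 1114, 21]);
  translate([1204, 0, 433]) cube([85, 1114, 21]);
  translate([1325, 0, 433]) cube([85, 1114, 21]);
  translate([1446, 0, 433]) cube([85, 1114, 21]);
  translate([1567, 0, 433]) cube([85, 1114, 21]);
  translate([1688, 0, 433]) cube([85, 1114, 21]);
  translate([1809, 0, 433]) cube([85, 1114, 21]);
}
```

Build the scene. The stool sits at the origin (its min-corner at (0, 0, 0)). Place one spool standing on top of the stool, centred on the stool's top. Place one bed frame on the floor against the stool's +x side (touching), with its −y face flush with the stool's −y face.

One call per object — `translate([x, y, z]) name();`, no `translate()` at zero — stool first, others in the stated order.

stool();
translate([89, 101, 430]) spool();
translate([308, 0, 0]) bed_frame();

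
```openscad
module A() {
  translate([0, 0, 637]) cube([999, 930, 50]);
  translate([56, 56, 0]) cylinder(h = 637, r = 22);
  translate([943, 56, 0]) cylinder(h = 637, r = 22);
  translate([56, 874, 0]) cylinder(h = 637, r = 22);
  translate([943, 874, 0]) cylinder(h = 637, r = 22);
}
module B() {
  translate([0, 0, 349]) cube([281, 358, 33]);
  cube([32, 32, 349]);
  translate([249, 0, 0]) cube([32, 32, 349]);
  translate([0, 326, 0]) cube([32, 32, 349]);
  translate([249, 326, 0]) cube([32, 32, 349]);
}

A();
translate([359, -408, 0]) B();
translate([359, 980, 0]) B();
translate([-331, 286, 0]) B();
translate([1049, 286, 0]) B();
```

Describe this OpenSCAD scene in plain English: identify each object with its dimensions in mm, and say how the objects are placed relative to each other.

A is a table with a 999×930 mm rectangular top, 50 mm thick, top surface at z = 687 mm, supported by four round legs of 44 mm diameter, each leg's bounding box inset 34 mm from the nearest pair of top edges, running from the floor.

B is a simple wooden stool: a rectangular seat 281 mm (x) by 358 mm (y), 33 mm thick, top face at z = 382 mm, on four square legs, each 32×32 mm in cross-section. The legs rest on z = 0, each flush with a corner of the seat.

Four stools sit around the table at the −y, +y, −x, +x sides.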